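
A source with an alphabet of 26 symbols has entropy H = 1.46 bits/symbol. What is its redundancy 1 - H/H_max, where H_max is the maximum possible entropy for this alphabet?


H_max = log2(K) = log2(26) = 4.7004 bits/symbol. Redundancy = 1 - H/H_max = 1 - 1.46/4.7004 = 1 - 0.3106 = 0.6894

0.6894


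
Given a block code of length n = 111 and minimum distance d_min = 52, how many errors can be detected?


Detection capability = d_min - 1 = 52 - 1 = 51

51 errors


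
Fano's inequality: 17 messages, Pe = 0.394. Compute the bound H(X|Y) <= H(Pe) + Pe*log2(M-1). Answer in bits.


H(Pe) = -Pe*log2(Pe) - (1-Pe)*log2(1-Pe) = -0.394*log2(0.394) - 0.606*log2(0.606) = 0.529431 + 0.437902 = 0.9673. Pe*log2(M-1) = 0.394*log2(16) = 1.576000. Bound = H(Pe) + Pe*log2(M-1) = 0.529431 + 0.437902 + 1.576000 = 2.5433

2.5433 bits


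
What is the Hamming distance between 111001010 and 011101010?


Count differing positions: ^ . . ^ . . . . . = 2 differences

2


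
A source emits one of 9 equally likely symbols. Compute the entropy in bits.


H = log2(n) = log2(9) = 3.1699

3.1699 bits


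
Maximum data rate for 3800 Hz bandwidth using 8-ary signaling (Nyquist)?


Rate = 2 * B * log2(M) = 2 * 3800 * 3.0 = 22800.0

22800.0 bps


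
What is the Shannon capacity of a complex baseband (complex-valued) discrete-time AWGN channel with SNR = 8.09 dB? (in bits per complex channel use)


SNR_linear = 10^(8.09/10) = 6.4417; C = log2(1 + SNR_linear) = log2(1 + 6.4417) = 2.8956

2.8956 bits/channel use


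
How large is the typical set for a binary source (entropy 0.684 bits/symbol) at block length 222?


log2|A_typical| = nH = 222 * 0.684 = 151.848, so |A_typical| ~ 2^151.848 = 5.138e+45

5.138e+45


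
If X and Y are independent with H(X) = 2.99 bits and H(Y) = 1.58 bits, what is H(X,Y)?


For independent variables, H(X,Y) = H(X) + H(Y) = 2.99 + 1.58 = 4.57

4.57 bits


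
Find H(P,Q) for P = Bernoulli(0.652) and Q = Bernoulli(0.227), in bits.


H(P,Q) = -p*log2(q) - (1-p)*log2(1-q). -0.652*log2(0.227) = 1.394782; -0.348*log2(0.773) = 0.129268. H(P,Q) = 1.394782 + 0.129268 = 1.524

1.524 bits


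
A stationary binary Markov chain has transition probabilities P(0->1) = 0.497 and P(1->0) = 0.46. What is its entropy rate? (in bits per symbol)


Stationary distribution: pi_0 = p10/(p01+p10) = 0.4807, pi_1 = 0.5193. Entropy rate H' = pi_0*H(p01) + pi_1*H(p10) = 0.4807*1.0 + 0.5193*0.9954 = 0.9976

0.9976 bits/symbol


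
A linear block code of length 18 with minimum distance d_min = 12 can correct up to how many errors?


Correction capability = floor((d-1)/2) = floor((12-1)/2) = 5

5 errors


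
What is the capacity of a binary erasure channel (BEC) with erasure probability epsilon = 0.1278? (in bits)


C = 1 - epsilon = 1 - 0.1278 = 0.8722

0.8722 bits


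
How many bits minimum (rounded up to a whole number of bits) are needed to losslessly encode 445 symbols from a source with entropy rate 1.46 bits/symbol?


Minimum bits >= n * H = 445 * 1.46 = 649.7, rounded up to a whole number of bits = 650

650 bits


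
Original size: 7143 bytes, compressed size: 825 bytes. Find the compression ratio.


Ratio = original / compressed = 7143 / 825 = 8.6582

8.6582


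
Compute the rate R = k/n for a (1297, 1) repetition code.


Rate = k/n = 1/1297

1/1297


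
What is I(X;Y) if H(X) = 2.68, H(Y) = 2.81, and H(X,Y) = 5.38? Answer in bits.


I(X;Y) = H(X) + H(Y) - H(X,Y) = 2.68 + 2.81 - 5.38 = 0.11

0.11 bits


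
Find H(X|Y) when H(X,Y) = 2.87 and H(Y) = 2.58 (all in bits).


H(X|Y) = H(X,Y) - H(Y) = 2.87 - 2.58 = 0.29

0.29 bits


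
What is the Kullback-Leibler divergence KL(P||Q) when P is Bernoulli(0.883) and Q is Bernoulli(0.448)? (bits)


KL = p*log2(p/q) + (1-p)*log2((1-p)/(1-q)) = 0.883*log2(0.883/0.448) + 0.117*log2(0.117/0.552) = 0.6025

0.6025 bits


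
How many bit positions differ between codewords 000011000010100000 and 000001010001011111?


Count differing positions: . . . . ^ . . ^ . . ^ ^ ^ ^ ^ ^ ^ ^ = 10 differences

10


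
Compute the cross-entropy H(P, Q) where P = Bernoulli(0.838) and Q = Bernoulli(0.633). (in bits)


H(P,Q) = -p*log2(q) - (1-p)*log2(1-q). -0.838*log2(0.633) = 0.552848; -0.162*log2(0.367) = 0.234276. H(P,Q) = 0.552848 + 0.234276 = 0.7871

0.7871 bits


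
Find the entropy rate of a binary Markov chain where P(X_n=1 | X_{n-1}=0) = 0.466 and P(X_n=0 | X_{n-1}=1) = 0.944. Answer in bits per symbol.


Stationary distribution: pi_0 = p10/(p01+p10) = 0.6695, pi_1 = 0.3305. Entropy rate H' = pi_0*H(p01) + pi_1*H(p10) = 0.6695*0.9967 + 0.3305*0.3114 = 0.7702

0.7702 bits/symbol


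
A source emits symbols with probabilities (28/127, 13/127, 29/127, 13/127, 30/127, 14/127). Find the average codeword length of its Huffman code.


Huffman construction (repeatedly merge the two least-probable nodes; each merge adds 1 bit to every symbol beneath it): 13/127 + 13/127 = 26/127; 14/127 + 26/127 = 40/127; 28/127 + 29/127 = 57/127; 30/127 + 40/127 = 70/127; 57/127 + 70/127 = 1. Resulting codeword lengths (in the order the probabilities were given): (2, 4, 2, 4, 2, 3). L_avg = sum(p_i * l_i) = 28/127*2 + 13/127*4 + 29/127*2 + 13/127*4 + 30/127*2 + 14/127*3 = 320/127 = 2.5197

2.5197 bits


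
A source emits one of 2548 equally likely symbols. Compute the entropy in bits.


H = log2(n) = log2(2548) = 11.3151

11.3151 bits


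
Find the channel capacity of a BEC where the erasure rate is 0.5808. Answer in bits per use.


C = 1 - epsilon = 1 - 0.5808 = 0.4192

0.4192 bits


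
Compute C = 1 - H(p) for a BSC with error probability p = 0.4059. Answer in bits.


H(p) = -p*log2(p) - (1-p)*log2(1-p) = -0.4059*log2(0.4059) - 0.5941*log2(0.5941) = 0.527996 + 0.446301 = 0.9743. C = 1 - H(p) = 1 - 0.9743 = 0.0257

0.0257 bits


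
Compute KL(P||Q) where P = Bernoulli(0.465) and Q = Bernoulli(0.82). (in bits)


KL = p*log2(p/q) + (1-p)*log2((1-p)/(1-q)) = 0.465*log2(0.465/0.82) + 0.535*log2(0.535/0.18) = 0.4602

0.4602 bits


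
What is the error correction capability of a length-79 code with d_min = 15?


Correction capability = floor((d-1)/2) = floor((15-1)/2) = 7

7 errors


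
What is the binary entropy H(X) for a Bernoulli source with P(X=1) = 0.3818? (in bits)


H = -p*log2(p) - (1-p)*log2(1-p). -0.3818*log2(0.3818) = 0.530363; -0.6182*log2(0.6182) = 0.428941. H = 0.530363 + 0.428941 = 0.9593

0.9593 bits


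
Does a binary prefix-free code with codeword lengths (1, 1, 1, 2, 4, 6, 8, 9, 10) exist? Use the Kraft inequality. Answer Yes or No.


Kraft sum = sum(2^(-l_i)) = 1.835, need <= 1. Result: violated (a binary prefix-free code with these lengths cannot exist)

No


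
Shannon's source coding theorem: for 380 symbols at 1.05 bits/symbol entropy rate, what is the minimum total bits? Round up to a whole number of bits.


Minimum bits >= n * H = 380 * 1.05 = 399.0, rounded up to a whole number of bits = 399

399 bits


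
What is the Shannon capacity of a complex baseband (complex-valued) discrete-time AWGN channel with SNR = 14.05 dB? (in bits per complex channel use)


SNR_linear = 10^(14.05/10) = 25.4097; C = log2(1 + SNR_linear) = log2(1 + 25.4097) = 4.723

4.723 bits/channel use


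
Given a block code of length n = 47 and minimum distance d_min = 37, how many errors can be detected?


Detection capability = d_min - 1 = 37 - 1 = 36

36 errors


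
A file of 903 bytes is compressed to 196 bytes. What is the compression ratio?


Ratio = original / compressed = 903 / 196 = 4.6071

4.6071


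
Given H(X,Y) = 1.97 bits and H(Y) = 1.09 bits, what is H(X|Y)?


H(X|Y) = H(X,Y) - H(Y) = 1.97 - 1.09 = 0.88

0.88 bits


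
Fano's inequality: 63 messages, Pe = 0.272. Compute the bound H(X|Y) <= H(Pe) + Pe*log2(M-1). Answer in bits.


H(Pe) = -Pe*log2(Pe) - (1-Pe)*log2(1-Pe) = -0.272*log2(0.272) - 0.728*log2(0.728) = 0.510903 + 0.333416 = 0.8443. Pe*log2(M-1) = 0.272*log2(62) = 1.619541. Bound = H(Pe) + Pe*log2(M-1) = 0.510903 + 0.333416 + 1.619541 = 2.4639

2.4639 bits


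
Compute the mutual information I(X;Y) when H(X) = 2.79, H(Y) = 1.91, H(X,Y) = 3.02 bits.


I(X;Y) = H(X) + H(Y) - H(X,Y) = 2.79 + 1.91 - 3.02 = 1.68

1.68 bits


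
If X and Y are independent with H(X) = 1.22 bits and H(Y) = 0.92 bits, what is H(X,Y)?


For independent variables, H(X,Y) = H(X) + H(Y) = 1.22 + 0.92 = 2.14

2.14 bits


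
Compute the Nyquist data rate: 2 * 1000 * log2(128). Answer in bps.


Rate = 2 * B * log2(M) = 2 * 1000 * 7.0 = 14000.0

14000.0 bps


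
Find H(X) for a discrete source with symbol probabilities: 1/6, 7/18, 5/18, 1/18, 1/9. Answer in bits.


H = -sum(p_i * log2(p_i)). Terms: -(1/6)*log2(1/6) = 0.430827; -(7/18)*log2(7/18) = 0.529888; -(5/18)*log2(5/18) = 0.513332; -(1/18)*log2(1/18) = 0.231663; -(1/9)*log2(1/9) = 0.352214. H = 0.430827 + 0.529888 + 0.513332 + 0.231663 + 0.352214 = 2.0579

2.0579 bits


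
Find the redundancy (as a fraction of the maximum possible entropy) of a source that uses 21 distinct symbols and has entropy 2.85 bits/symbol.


H_max = log2(K) = log2(21) = 4.3923 bits/symbol. Redundancy = 1 - H/H_max = 1 - 2.85/4.3923 = 1 - 0.6489 = 0.3511

0.3511


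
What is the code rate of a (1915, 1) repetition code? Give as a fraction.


Rate = k/n = 1/1915

1/1915


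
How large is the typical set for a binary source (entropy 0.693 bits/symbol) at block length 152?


log2|A_typical| = nH = 152 * 0.693 = 105.336, so |A_typical| ~ 2^105.336 = 5.120e+31

5.120e+31


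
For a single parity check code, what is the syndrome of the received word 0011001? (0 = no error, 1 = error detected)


Syndrome = XOR of all bits = 0 XOR 0 XOR 1 XOR 1 XOR 0 XOR 0 XOR 1 = 1

1


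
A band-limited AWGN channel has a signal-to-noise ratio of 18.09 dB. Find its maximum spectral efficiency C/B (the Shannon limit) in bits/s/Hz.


SNR_linear = 10^(18.09/10) = 64.4169; C/B = log2(1 + SNR_linear) = log2(1 + 64.4169) = 6.0316

6.0316 bits/s/Hz


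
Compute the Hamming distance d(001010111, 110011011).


Count differing positions: ^ ^ ^ . . ^ ^ . . = 5 differences

5


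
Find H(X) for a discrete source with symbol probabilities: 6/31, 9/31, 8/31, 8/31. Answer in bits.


H = -sum(p_i * log2(p_i)). Terms: -(6/31)*log2(6/31) = 0.458561; -(9/31)*log2(9/31) = 0.518014; -(8/31)*log2(8/31) = 0.504309; -(8/31)*log2(8/31) = 0.504309. H = 0.458561 + 0.518014 + 0.504309 + 0.504309 = 1.9852

1.9852 bits


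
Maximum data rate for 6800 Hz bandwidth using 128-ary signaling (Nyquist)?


Rate = 2 * B * log2(M) = 2 * 6800 * 7.0 = 95200.0

95200.0 bps


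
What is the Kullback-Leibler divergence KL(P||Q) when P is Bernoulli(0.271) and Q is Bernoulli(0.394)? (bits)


KL = p*log2(p/q) + (1-p)*log2((1-p)/(1-q)) = 0.271*log2(0.271/0.394) + 0.729*log2(0.729/0.606) = 0.048

0.048 bits


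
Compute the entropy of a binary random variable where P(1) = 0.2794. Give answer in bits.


H = -p*log2(p) - (1-p)*log2(1-p). -0.2794*log2(0.2794) = 0.513983; -0.7206*log2(0.7206) = 0.340649. H = 0.513983 + 0.340649 = 0.8546

0.8546 bits


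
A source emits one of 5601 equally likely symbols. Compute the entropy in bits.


H = log2(n) = log2(5601) = 12.4515

12.4515 bits


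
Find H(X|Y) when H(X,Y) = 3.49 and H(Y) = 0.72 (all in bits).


H(X|Y) = H(X,Y) - H(Y) = 3.49 - 0.72 = 2.77

2.77 bits


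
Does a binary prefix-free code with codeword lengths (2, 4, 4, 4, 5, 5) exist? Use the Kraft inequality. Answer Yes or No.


Kraft sum = sum(2^(-l_i)) = 0.5, need <= 1. Result: satisfied (a binary prefix-free code with these lengths exists)

Yes


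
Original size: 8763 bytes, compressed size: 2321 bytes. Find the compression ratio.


Ratio = original / compressed = 8763 / 2321 = 3.7755

3.7755


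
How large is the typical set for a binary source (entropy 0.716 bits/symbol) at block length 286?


log2|A_typical| = nH = 286 * 0.716 = 204.776, so |A_typical| ~ 2^204.776 = 4.403e+61

4.403e+61


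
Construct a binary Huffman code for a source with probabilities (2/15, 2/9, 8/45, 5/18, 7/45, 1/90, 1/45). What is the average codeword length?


Huffman construction (repeatedly merge the two least-probable nodes; each merge adds 1 bit to every symbol beneath it): 1/90 + 1/45 = 1/30; 1/30 + 2/15 = 1/6; 7/45 + 1/6 = 29/90; 8/45 + 2/9 = 2/5; 5/18 + 29/90 = 3/5; 2/5 + 3/5 = 1. Resulting codeword lengths (in the order the probabilities were given): (4, 2, 2, 2, 3, 5, 5). L_avg = sum(p_i * l_i) = 2/15*4 + 2/9*2 + 8/45*2 + 5/18*2 + 7/45*3 + 1/90*5 + 1/45*5 = 227/90 = 2.5222

2.5222 bits


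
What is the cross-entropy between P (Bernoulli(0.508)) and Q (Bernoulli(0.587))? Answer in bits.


H(P,Q) = -p*log2(q) - (1-p)*log2(1-q). -0.508*log2(0.587) = 0.390432; -0.492*log2(0.413) = 0.627687. H(P,Q) = 0.390432 + 0.627687 = 1.0181

1.0181 bits


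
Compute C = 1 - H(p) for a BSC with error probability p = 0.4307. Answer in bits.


H(p) = -p*log2(p) - (1-p)*log2(1-p) = -0.4307*log2(0.4307) - 0.5693*log2(0.5693) = 0.523406 + 0.462692 = 0.9861. C = 1 - H(p) = 1 - 0.9861 = 0.0139

0.0139 bits


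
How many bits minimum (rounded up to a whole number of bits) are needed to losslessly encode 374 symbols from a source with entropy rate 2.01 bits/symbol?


Minimum bits >= n * H = 374 * 2.01 = 751.74, rounded up to a whole number of bits = 752

752 bits


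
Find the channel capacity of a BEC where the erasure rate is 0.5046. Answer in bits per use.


C = 1 - epsilon = 1 - 0.5046 = 0.4954

0.4954 bits


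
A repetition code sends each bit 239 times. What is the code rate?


Rate = k/n = 1/239

1/239


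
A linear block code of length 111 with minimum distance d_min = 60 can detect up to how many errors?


Detection capability = d_min - 1 = 60 - 1 = 59

59 errors


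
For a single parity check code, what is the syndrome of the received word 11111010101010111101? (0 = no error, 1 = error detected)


Syndrome = XOR of all bits = 1 XOR 1 XOR 1 XOR 1 XOR 1 XOR 0 XOR 1 XOR 0 XOR 1 XOR 0 XOR 1 XOR 0 XOR 1 XOR 0 XOR 1 XOR 1 XOR 1 XOR 1 XOR 0 XOR 1 = 0

0


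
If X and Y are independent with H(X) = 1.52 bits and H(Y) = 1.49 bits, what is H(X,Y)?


For independent variables, H(X,Y) = H(X) + H(Y) = 1.52 + 1.49 = 3.01

3.01 bits


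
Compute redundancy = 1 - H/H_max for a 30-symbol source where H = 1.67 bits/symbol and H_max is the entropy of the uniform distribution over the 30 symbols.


H_max = log2(K) = log2(30) = 4.9069 bits/symbol. Redundancy = 1 - H/H_max = 1 - 1.67/4.9069 = 1 - 0.3403 = 0.6597

0.6597


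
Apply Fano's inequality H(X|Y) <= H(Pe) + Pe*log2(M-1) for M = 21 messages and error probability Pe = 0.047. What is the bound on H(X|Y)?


H(Pe) = -Pe*log2(Pe) - (1-Pe)*log2(1-Pe) = -0.047*log2(0.047) - 0.953*log2(0.953) = 0.207326 + 0.066188 = 0.2735. Pe*log2(M-1) = 0.047*log2(20) = 0.203131. Bound = H(Pe) + Pe*log2(M-1) = 0.207326 + 0.066188 + 0.203131 = 0.4766

0.4766 bits


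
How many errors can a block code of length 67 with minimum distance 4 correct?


Correction capability = floor((d-1)/2) = floor((4-1)/2) = 1

1 errors


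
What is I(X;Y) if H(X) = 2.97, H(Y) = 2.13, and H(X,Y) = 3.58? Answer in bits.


I(X;Y) = H(X) + H(Y) - H(X,Y) = 2.97 + 2.13 - 3.58 = 1.52

1.52 bits


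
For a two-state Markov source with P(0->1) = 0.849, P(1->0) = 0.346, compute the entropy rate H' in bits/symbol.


Stationary distribution: pi_0 = p10/(p01+p10) = 0.2895, pi_1 = 0.7105. Entropy rate H' = pi_0*H(p01) + pi_1*H(p10) = 0.2895*0.6123 + 0.7105*0.9304 = 0.8383

0.8383 bits/symbol


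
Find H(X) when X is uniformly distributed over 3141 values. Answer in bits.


H = log2(n) = log2(3141) = 11.617

11.617 bits


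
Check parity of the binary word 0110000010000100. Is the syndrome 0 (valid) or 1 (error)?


Syndrome = XOR of all bits = 0 XOR 1 XOR 1 XOR 0 XOR 0 XOR 0 XOR 0 XOR 0 XOR 1 XOR 0 XOR 0 XOR 0 XOR 0 XOR 1 XOR 0 XOR 0 = 0

0


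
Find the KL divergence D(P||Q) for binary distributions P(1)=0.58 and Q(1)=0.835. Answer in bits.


KL = p*log2(p/q) + (1-p)*log2((1-p)/(1-q)) = 0.58*log2(0.58/0.835) + 0.42*log2(0.42/0.165) = 0.2612

0.2612 bits


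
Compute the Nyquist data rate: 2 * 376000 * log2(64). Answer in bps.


Rate = 2 * B * log2(M) = 2 * 376000 * 6.0 = 4512000.0

4512000.0 bps


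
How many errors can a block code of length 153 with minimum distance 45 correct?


Correction capability = floor((d-1)/2) = floor((45-1)/2) = 22

22 errors


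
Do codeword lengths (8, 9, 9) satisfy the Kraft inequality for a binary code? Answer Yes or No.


Kraft sum = sum(2^(-l_i)) = 0.0078, need <= 1. Result: satisfied (a binary prefix-free code with these lengths exists)

Yes


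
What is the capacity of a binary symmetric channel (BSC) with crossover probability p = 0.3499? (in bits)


H(p) = -p*log2(p) - (1-p)*log2(1-p) = -0.3499*log2(0.3499) - 0.6501*log2(0.6501) = 0.530093 + 0.403885 = 0.934. C = 1 - H(p) = 1 - 0.934 = 0.066

0.066 bits


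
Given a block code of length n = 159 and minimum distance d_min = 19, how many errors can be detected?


Detection capability = d_min - 1 = 19 - 1 = 18

18 errors


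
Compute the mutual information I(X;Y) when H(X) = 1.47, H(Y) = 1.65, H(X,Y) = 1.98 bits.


I(X;Y) = H(X) + H(Y) - H(X,Y) = 1.47 + 1.65 - 1.98 = 1.14

1.14 bits


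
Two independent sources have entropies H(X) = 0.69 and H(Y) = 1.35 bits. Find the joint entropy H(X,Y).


For independent variables, H(X,Y) = H(X) + H(Y) = 0.69 + 1.35 = 2.04

2.04 bits


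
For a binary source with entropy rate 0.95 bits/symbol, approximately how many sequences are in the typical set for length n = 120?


log2|A_typical| = nH = 120 * 0.95 = 114.0, so |A_typical| ~ 2^114.0 = 2.077e+34

2.077e+34


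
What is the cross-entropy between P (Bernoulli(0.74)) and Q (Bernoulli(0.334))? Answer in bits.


H(P,Q) = -p*log2(q) - (1-p)*log2(1-q). -0.74*log2(0.334) = 1.170739; -0.26*log2(0.666) = 0.152466. H(P,Q) = 1.170739 + 0.152466 = 1.3232

1.3232 bits


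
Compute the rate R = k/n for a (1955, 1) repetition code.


Rate = k/n = 1/1955

1/1955


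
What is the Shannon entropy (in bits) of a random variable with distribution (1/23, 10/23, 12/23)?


H = -sum(p_i * log2(p_i)). Terms: -(1/23)*log2(1/23) = 0.196677; -(10/23)*log2(10/23) = 0.522450; -(12/23)*log2(12/23) = 0.489704. H = 0.196677 + 0.522450 + 0.489704 = 1.2088

1.2088 bits


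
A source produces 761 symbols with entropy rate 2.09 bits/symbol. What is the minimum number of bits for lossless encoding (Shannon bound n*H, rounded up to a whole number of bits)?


Minimum bits >= n * H = 761 * 2.09 = 1590.49, rounded up to a whole number of bits = 1591

1591 bits


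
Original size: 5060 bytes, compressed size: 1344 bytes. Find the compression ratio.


Ratio = original / compressed = 5060 / 1344 = 3.7649

3.7649


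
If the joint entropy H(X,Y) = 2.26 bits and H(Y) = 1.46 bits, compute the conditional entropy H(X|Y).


H(X|Y) = H(X,Y) - H(Y) = 2.26 - 1.46 = 0.8

0.8 bits


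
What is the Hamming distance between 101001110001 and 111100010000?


Count differing positions: . ^ . ^ . ^ ^ . . . . ^ = 5 differences

5


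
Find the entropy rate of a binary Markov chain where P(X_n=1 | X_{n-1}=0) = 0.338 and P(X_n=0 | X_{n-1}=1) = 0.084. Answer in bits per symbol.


Stationary distribution: pi_0 = p10/(p01+p10) = 0.1991, pi_1 = 0.8009. Entropy rate H' = pi_0*H(p01) + pi_1*H(p10) = 0.1991*0.9229 + 0.8009*0.4161 = 0.517

0.517 bits/symbol


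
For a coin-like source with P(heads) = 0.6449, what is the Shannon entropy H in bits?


H = -p*log2(p) - (1-p)*log2(1-p). -0.6449*log2(0.6449) = 0.408127; -0.3551*log2(0.3551) = 0.530414. H = 0.408127 + 0.530414 = 0.9385

0.9385 bits


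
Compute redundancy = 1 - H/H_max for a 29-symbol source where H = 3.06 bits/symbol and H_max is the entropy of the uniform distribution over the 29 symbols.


H_max = log2(K) = log2(29) = 4.858 bits/symbol. Redundancy = 1 - H/H_max = 1 - 3.06/4.858 = 1 - 0.6299 = 0.3701

0.3701


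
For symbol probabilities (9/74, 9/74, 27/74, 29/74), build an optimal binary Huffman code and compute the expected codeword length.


Huffman construction (repeatedly merge the two least-probable nodes; each merge adds 1 bit to every symbol beneath it): 9/74 + 9/74 = 9/37; 9/37 + 27/74 = 45/74; 29/74 + 45/74 = 1. Resulting codeword lengths (in the order the probabilities were given): (3, 3, 2, 1). L_avg = sum(p_i * l_i) = 9/74*3 + 9/74*3 + 27/74*2 + 29/74*1 = 137/74 = 1.8514

1.8514 bits


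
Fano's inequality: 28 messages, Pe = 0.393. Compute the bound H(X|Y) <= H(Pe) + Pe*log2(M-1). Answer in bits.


H(Pe) = -Pe*log2(Pe) - (1-Pe)*log2(1-Pe) = -0.393*log2(0.393) - 0.607*log2(0.607) = 0.529528 + 0.437181 = 0.9667. Pe*log2(M-1) = 0.393*log2(27) = 1.868671. Bound = H(Pe) + Pe*log2(M-1) = 0.529528 + 0.437181 + 1.868671 = 2.8354

2.8354 bits


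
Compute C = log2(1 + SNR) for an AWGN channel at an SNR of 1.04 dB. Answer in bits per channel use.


SNR_linear = 10^(1.04/10) = 1.2706; C = log2(1 + SNR_linear) = log2(1 + 1.2706) = 1.1831

1.1831 bits/channel use


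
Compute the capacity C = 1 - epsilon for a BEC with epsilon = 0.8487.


C = 1 - epsilon = 1 - 0.8487 = 0.1513

0.1513 bits


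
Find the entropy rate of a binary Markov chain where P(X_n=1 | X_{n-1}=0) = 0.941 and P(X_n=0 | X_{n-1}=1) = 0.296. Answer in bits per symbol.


Stationary distribution: pi_0 = p10/(p01+p10) = 0.2393, pi_1 = 0.7607. Entropy rate H' = pi_0*H(p01) + pi_1*H(p10) = 0.2393*0.3235 + 0.7607*0.8763 = 0.744

0.744 bits/symbol


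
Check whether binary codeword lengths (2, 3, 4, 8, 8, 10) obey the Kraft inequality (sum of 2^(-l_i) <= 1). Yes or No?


Kraft sum = sum(2^(-l_i)) = 0.4463, need <= 1. Result: satisfied (a binary prefix-free code with these lengths exists)

Yes


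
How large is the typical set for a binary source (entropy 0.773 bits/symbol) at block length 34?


log2|A_typical| = nH = 34 * 0.773 = 26.282, so |A_typical| ~ 2^26.282 = 8.160e+07

8.160e+07


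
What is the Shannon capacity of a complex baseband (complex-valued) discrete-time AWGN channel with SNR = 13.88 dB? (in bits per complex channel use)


SNR_linear = 10^(13.88/10) = 24.4343; C = log2(1 + SNR_linear) = log2(1 + 24.4343) = 4.6687

4.6687 bits/channel use


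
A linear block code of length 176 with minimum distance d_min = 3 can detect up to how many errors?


Detection capability = d_min - 1 = 3 - 1 = 2

2 errors


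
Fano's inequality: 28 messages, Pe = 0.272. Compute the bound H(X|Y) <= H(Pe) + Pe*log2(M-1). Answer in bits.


H(Pe) = -Pe*log2(Pe) - (1-Pe)*log2(1-Pe) = -0.272*log2(0.272) - 0.728*log2(0.728) = 0.510903 + 0.333416 = 0.8443. Pe*log2(M-1) = 0.272*log2(27) = 1.293329. Bound = H(Pe) + Pe*log2(M-1) = 0.510903 + 0.333416 + 1.293329 = 2.1376

2.1376 bits


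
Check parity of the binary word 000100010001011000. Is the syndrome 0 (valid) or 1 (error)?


Syndrome = XOR of all bits = 0 XOR 0 XOR 0 XOR 1 XOR 0 XOR 0 XOR 0 XOR 1 XOR 0 XOR 0 XOR 0 XOR 1 XOR 0 XOR 1 XOR 1 XOR 0 XOR 0 XOR 0 = 1

1


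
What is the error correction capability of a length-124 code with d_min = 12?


Correction capability = floor((d-1)/2) = floor((12-1)/2) = 5

5 errors


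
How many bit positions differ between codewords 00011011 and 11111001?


Count differing positions: ^ ^ ^ . . . ^ . = 4 differences

4


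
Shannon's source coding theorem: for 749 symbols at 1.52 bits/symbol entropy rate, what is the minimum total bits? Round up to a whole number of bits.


Minimum bits >= n * H = 749 * 1.52 = 1138.48, rounded up to a whole number of bits = 1139

1139 bits


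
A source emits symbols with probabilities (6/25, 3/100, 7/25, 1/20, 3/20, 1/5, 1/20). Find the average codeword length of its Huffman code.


Huffman construction (repeatedly merge the two least-probable nodes; each merge adds 1 bit to every symbol beneath it): 3/100 + 1/20 = 2/25; 1/20 + 2/25 = 13/100; 13/100 + 3/20 = 7/25; 1/5 + 6/25 = 11/25; 7/25 + 7/25 = 14/25; 11/25 + 14/25 = 1. Resulting codeword lengths (in the order the probabilities were given): (2, 5, 2, 5, 3, 2, 4). L_avg = sum(p_i * l_i) = 6/25*2 + 3/100*5 + 7/25*2 + 1/20*5 + 3/20*3 + 1/5*2 + 1/20*4 = 249/100 = 2.49

2.49 bits


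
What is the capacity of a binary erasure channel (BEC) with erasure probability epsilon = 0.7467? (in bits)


C = 1 - epsilon = 1 - 0.7467 = 0.2533

0.2533 bits


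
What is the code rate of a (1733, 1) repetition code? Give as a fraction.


Rate = k/n = 1/1733

1/1733


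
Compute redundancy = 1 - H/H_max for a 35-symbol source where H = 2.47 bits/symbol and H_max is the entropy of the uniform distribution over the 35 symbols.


H_max = log2(K) = log2(35) = 5.1293 bits/symbol. Redundancy = 1 - H/H_max = 1 - 2.47/5.1293 = 1 - 0.4815 = 0.5185

0.5185


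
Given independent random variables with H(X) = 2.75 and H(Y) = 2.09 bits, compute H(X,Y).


For independent variables, H(X,Y) = H(X) + H(Y) = 2.75 + 2.09 = 4.84

4.84 bits


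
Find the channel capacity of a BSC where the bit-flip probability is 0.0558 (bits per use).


H(p) = -p*log2(p) - (1-p)*log2(1-p) = -0.0558*log2(0.0558) - 0.9442*log2(0.9442) = 0.232328 + 0.078213 = 0.3105. C = 1 - H(p) = 1 - 0.3105 = 0.6895

0.6895 bits


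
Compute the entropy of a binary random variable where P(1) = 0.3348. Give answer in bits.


H = -p*log2(p) - (1-p)*log2(1-p). -0.3348*log2(0.3348) = 0.528525; -0.6652*log2(0.6652) = 0.391231. H = 0.528525 + 0.391231 = 0.9198

0.9198 bits


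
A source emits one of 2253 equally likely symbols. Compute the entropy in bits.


H = log2(n) = log2(2253) = 11.1376

11.1376 bits


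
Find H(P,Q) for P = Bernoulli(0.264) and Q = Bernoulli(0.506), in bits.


H(P,Q) = -p*log2(q) - (1-p)*log2(1-q). -0.264*log2(0.506) = 0.259457; -0.736*log2(0.494) = 0.748819. H(P,Q) = 0.259457 + 0.748819 = 1.0083

1.0083 bits


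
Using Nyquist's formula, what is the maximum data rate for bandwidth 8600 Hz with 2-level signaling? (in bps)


Rate = 2 * B * log2(M) = 2 * 8600 * 1.0 = 17200.0

17200.0 bps


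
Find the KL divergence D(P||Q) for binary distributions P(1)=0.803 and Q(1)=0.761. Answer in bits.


KL = p*log2(p/q) + (1-p)*log2((1-p)/(1-q)) = 0.803*log2(0.803/0.761) + 0.197*log2(0.197/0.239) = 0.0073

0.0073 bits


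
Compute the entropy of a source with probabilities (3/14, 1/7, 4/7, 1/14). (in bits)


H = -sum(p_i * log2(p_i)). Terms: -(3/14)*log2(3/14) = 0.476227; -(1/7)*log2(1/7) = 0.401051; -(4/7)*log2(4/7) = 0.461346; -(1/14)*log2(1/14) = 0.271954. H = 0.476227 + 0.401051 + 0.461346 + 0.271954 = 1.6106

1.6106 bits


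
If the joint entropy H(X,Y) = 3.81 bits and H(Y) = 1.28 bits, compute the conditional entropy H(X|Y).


H(X|Y) = H(X,Y) - H(Y) = 3.81 - 1.28 = 2.53

2.53 bits


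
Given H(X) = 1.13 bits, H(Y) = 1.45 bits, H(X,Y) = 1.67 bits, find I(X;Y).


I(X;Y) = H(X) + H(Y) - H(X,Y) = 1.13 + 1.45 - 1.67 = 0.91

0.91 bits


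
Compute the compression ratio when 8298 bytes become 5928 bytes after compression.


Ratio = original / compressed = 8298 / 5928 = 1.3998

1.3998


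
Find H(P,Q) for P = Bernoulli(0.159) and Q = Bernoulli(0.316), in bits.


H(P,Q) = -p*log2(q) - (1-p)*log2(1-q). -0.159*log2(0.316) = 0.264259; -0.841*log2(0.684) = 0.460811. H(P,Q) = 0.264259 + 0.460811 = 0.7251

0.7251 bits


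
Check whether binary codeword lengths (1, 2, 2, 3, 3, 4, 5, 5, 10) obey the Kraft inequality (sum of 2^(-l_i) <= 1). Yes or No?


Kraft sum = sum(2^(-l_i)) = 1.376, need <= 1. Result: violated (a binary prefix-free code with these lengths cannot exist)

No


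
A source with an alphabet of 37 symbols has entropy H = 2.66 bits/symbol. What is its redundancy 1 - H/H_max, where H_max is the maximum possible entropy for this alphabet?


H_max = log2(K) = log2(37) = 5.2095 bits/symbol. Redundancy = 1 - H/H_max = 1 - 2.66/5.2095 = 1 - 0.5106 = 0.4894

0.4894


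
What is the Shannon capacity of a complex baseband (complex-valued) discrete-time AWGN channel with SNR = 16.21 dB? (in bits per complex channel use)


SNR_linear = 10^(16.21/10) = 41.783; C = log2(1 + SNR_linear) = log2(1 + 41.783) = 5.419

5.419 bits/channel use


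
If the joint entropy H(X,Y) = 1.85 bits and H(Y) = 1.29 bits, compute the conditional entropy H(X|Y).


H(X|Y) = H(X,Y) - H(Y) = 1.85 - 1.29 = 0.56

0.56 bits


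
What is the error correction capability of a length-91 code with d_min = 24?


Correction capability = floor((d-1)/2) = floor((24-1)/2) = 11

11 errors


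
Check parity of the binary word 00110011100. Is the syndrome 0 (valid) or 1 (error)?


Syndrome = XOR of all bits = 0 XOR 0 XOR 1 XOR 1 XOR 0 XOR 0 XOR 1 XOR 1 XOR 1 XOR 0 XOR 0 = 1

1


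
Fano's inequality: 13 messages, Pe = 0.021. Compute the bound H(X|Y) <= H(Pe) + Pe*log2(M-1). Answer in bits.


H(Pe) = -Pe*log2(Pe) - (1-Pe)*log2(1-Pe) = -0.021*log2(0.021) - 0.979*log2(0.979) = 0.117043 + 0.029976 = 0.147. Pe*log2(M-1) = 0.021*log2(12) = 0.075284. Bound = H(Pe) + Pe*log2(M-1) = 0.117043 + 0.029976 + 0.075284 = 0.2223

0.2223 bits


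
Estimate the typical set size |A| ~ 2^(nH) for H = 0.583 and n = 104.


log2|A_typical| = nH = 104 * 0.583 = 60.632, so |A_typical| ~ 2^60.632 = 1.787e+18

1.787e+18


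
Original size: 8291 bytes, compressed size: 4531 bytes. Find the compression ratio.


Ratio = original / compressed = 8291 / 4531 = 1.8298

1.8298


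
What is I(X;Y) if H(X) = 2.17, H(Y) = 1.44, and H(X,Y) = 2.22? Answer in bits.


I(X;Y) = H(X) + H(Y) - H(X,Y) = 2.17 + 1.44 - 2.22 = 1.39

1.39 bits


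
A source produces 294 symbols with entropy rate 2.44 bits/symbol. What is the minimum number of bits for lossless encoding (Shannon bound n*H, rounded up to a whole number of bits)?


Minimum bits >= n * H = 294 * 2.44 = 717.36, rounded up to a whole number of bits = 718

718 bits


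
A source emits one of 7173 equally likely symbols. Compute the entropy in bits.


H = log2(n) = log2(7173) = 12.8084

12.8084 bits


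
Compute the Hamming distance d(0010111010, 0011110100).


Count differing positions: . . . ^ . . ^ ^ ^ . = 4 differences

4


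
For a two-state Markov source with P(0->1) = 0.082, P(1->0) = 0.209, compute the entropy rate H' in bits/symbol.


Stationary distribution: pi_0 = p10/(p01+p10) = 0.7182, pi_1 = 0.2818. Entropy rate H' = pi_0*H(p01) + pi_1*H(p10) = 0.7182*0.4092 + 0.2818*0.7396 = 0.5023

0.5023 bits/symbol


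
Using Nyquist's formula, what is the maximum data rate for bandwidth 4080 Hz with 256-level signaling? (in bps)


Rate = 2 * B * log2(M) = 2 * 4080 * 8.0 = 65280.0

65280.0 bps


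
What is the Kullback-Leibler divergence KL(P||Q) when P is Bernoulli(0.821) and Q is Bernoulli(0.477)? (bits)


KL = p*log2(p/q) + (1-p)*log2((1-p)/(1-q)) = 0.821*log2(0.821/0.477) + 0.179*log2(0.179/0.523) = 0.3663

0.3663 bits


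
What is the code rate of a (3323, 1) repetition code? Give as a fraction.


Rate = k/n = 1/3323

1/3323


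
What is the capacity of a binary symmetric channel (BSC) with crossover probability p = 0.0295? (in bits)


H(p) = -p*log2(p) - (1-p)*log2(1-p) = -0.0295*log2(0.0295) - 0.9705*log2(0.9705) = 0.149953 + 0.041925 = 0.1919. C = 1 - H(p) = 1 - 0.1919 = 0.8081

0.8081 bits


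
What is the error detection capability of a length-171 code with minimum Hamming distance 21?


Detection capability = d_min - 1 = 21 - 1 = 20

20 errors


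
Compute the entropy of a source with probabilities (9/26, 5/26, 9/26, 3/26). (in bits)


H = -sum(p_i * log2(p_i)). Terms: -(9/26)*log2(9/26) = 0.529794; -(5/26)*log2(5/26) = 0.457406; -(9/26)*log2(9/26) = 0.529794; -(3/26)*log2(3/26) = 0.359478. H = 0.529794 + 0.457406 + 0.529794 + 0.359478 = 1.8765

1.8765 bits


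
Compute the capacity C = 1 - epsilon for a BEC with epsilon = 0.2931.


C = 1 - epsilon = 1 - 0.2931 = 0.7069

0.7069 bits


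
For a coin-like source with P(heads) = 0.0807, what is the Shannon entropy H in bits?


H = -p*log2(p) - (1-p)*log2(1-p). -0.0807*log2(0.0807) = 0.293045; -0.9193*log2(0.9193) = 0.111596. H = 0.293045 + 0.111596 = 0.4046

0.4046 bits


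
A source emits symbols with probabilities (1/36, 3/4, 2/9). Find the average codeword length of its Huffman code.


Huffman construction (repeatedly merge the two least-probable nodes; each merge adds 1 bit to every symbol beneath it): 1/36 + 2/9 = 1/4; 1/4 + 3/4 = 1. Resulting codeword lengths (in the order the probabilities were given): (2, 1, 2). L_avg = sum(p_i * l_i) = 1/36*2 + 3/4*1 + 2/9*2 = 5/4 = 1.25

1.25 bits


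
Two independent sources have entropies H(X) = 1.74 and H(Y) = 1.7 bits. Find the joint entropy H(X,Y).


For independent variables, H(X,Y) = H(X) + H(Y) = 1.74 + 1.7 = 3.44

3.44 bits


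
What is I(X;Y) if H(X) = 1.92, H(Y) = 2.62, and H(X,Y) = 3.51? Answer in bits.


I(X;Y) = H(X) + H(Y) - H(X,Y) = 1.92 + 2.62 - 3.51 = 1.03

1.03 bits


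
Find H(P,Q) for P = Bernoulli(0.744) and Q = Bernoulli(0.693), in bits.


H(P,Q) = -p*log2(q) - (1-p)*log2(1-q). -0.744*log2(0.693) = 0.393630; -0.256*log2(0.307) = 0.436144. H(P,Q) = 0.393630 + 0.436144 = 0.8298

0.8298 bits


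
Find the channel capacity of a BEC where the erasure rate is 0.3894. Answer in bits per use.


C = 1 - epsilon = 1 - 0.3894 = 0.6106

0.6106 bits


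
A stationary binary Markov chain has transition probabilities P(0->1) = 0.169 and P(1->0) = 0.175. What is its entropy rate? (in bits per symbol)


Stationary distribution: pi_0 = p10/(p01+p10) = 0.5087, pi_1 = 0.4913. Entropy rate H' = pi_0*H(p01) + pi_1*H(p10) = 0.5087*0.6554 + 0.4913*0.669 = 0.6621

0.6621 bits/symbol


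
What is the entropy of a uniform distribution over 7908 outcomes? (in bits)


H = log2(n) = log2(7908) = 12.9491

12.9491 bits


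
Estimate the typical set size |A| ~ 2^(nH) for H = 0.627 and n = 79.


log2|A_typical| = nH = 79 * 0.627 = 49.533, so |A_typical| ~ 2^49.533 = 8.146e+14

8.146e+14


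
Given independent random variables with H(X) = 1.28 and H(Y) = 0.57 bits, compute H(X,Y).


For independent variables, H(X,Y) = H(X) + H(Y) = 1.28 + 0.57 = 1.85

1.85 bits


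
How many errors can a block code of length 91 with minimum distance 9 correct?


Correction capability = floor((d-1)/2) = floor((9-1)/2) = 4

4 errors


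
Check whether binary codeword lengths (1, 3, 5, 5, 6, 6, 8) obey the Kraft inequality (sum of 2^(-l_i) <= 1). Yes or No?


Kraft sum = sum(2^(-l_i)) = 0.7227, need <= 1. Result: satisfied (a binary prefix-free code with these lengths exists)

Yes


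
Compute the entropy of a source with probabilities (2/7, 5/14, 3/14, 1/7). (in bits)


H = -sum(p_i * log2(p_i)). Terms: -(2/7)*log2(2/7) = 0.516387; -(5/14)*log2(5/14) = 0.530510; -(3/14)*log2(3/14) = 0.476227; -(1/7)*log2(1/7) = 0.401051. H = 0.516387 + 0.530510 + 0.476227 + 0.401051 = 1.9242

1.9242 bits


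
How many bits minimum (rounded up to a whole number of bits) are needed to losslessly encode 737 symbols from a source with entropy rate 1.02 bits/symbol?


Minimum bits >= n * H = 737 * 1.02 = 751.74, rounded up to a whole number of bits = 752

752 bits


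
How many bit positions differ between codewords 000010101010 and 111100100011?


Count differing positions: ^ ^ ^ ^ ^ . . . ^ . . ^ = 7 differences

7


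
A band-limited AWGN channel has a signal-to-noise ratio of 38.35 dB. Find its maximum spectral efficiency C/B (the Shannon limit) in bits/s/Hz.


SNR_linear = 10^(38.35/10) = 6839.1165; C/B = log2(1 + SNR_linear) = log2(1 + 6839.1165) = 12.7398

12.7398 bits/s/Hz


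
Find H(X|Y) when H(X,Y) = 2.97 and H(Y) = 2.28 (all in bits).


H(X|Y) = H(X,Y) - H(Y) = 2.97 - 2.28 = 0.69

0.69 bits


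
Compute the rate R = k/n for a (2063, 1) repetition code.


Rate = k/n = 1/2063

1/2063


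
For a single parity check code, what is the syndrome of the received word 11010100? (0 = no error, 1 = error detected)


Syndrome = XOR of all bits = 1 XOR 1 XOR 0 XOR 1 XOR 0 XOR 1 XOR 0 XOR 0 = 0

0


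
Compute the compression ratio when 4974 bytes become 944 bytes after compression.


Ratio = original / compressed = 4974 / 944 = 5.2691

5.2691


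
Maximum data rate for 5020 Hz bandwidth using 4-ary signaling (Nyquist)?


Rate = 2 * B * log2(M) = 2 * 5020 * 2.0 = 20080.0

20080.0 bps


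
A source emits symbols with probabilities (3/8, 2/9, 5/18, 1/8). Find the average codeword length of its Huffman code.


Huffman construction (repeatedly merge the two least-probable nodes; each merge adds 1 bit to every symbol beneath it): 1/8 + 2/9 = 25/72; 5/18 + 25/72 = 5/8; 3/8 + 5/8 = 1. Resulting codeword lengths (in the order the probabilities were given): (1, 3, 2, 3). L_avg = sum(p_i * l_i) = 3/8*1 + 2/9*3 + 5/18*2 + 1/8*3 = 71/36 = 1.9722

1.9722 bits


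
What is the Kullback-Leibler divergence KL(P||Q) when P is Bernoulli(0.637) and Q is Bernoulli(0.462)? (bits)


KL = p*log2(p/q) + (1-p)*log2((1-p)/(1-q)) = 0.637*log2(0.637/0.462) + 0.363*log2(0.363/0.538) = 0.0891

0.0891 bits


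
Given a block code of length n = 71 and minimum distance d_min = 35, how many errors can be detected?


Detection capability = d_min - 1 = 35 - 1 = 34

34 errors


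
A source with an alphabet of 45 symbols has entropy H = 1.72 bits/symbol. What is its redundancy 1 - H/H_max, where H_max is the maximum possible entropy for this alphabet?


H_max = log2(K) = log2(45) = 5.4919 bits/symbol. Redundancy = 1 - H/H_max = 1 - 1.72/5.4919 = 1 - 0.3132 = 0.6868

0.6868


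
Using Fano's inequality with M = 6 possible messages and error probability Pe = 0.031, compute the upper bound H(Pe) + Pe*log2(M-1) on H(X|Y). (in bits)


H(Pe) = -Pe*log2(Pe) - (1-Pe)*log2(1-Pe) = -0.031*log2(0.031) - 0.969*log2(0.969) = 0.155359 + 0.044023 = 0.1994. Pe*log2(M-1) = 0.031*log2(5) = 0.071980. Bound = H(Pe) + Pe*log2(M-1) = 0.155359 + 0.044023 + 0.071980 = 0.2714

0.2714 bits


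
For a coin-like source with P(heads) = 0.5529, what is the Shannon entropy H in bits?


H = -p*log2(p) - (1-p)*log2(1-p). -0.5529*log2(0.5529) = 0.472679; -0.4471*log2(0.4471) = 0.519231. H = 0.472679 + 0.519231 = 0.9919

0.9919 bits


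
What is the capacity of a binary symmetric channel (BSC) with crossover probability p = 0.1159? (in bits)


H(p) = -p*log2(p) - (1-p)*log2(1-p) = -0.1159*log2(0.1159) - 0.8841*log2(0.8841) = 0.360339 + 0.157121 = 0.5175. C = 1 - H(p) = 1 - 0.5175 = 0.4825

0.4825 bits


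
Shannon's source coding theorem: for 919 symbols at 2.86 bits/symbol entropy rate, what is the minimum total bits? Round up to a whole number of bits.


Minimum bits >= n * H = 919 * 2.86 = 2628.34, rounded up to a whole number of bits = 2629

2629 bits


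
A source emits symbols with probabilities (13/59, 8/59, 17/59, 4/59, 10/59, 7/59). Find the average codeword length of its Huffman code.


Huffman construction (repeatedly merge the two least-probable nodes; each merge adds 1 bit to every symbol beneath it): 4/59 + 7/59 = 11/59; 8/59 + 10/59 = 18/59; 11/59 + 13/59 = 24/59; 17/59 + 18/59 = 35/59; 24/59 + 35/59 = 1. Resulting codeword lengths (in the order the probabilities were given): (2, 3, 2, 3, 3, 3). L_avg = sum(p_i * l_i) = 13/59*2 + 8/59*3 + 17/59*2 + 4/59*3 + 10/59*3 + 7/59*3 = 147/59 = 2.4915

2.4915 bits


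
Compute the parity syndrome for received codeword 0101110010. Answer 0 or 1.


Syndrome = XOR of all bits = 0 XOR 1 XOR 0 XOR 1 XOR 1 XOR 1 XOR 0 XOR 0 XOR 1 XOR 0 = 1

1


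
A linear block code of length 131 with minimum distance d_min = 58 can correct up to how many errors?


Correction capability = floor((d-1)/2) = floor((58-1)/2) = 28

28 errors
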